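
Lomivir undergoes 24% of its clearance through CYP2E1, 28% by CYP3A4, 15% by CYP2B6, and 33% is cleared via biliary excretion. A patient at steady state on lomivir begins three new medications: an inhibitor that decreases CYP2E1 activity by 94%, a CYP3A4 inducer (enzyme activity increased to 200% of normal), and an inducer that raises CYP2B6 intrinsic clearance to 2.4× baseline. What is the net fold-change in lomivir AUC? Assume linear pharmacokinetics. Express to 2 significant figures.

The CYP2E1 pathway (24% of clearance) is reduced to 0.06× activity: 0.24 × 0.06 = 0.0144.
The CYP3A4 pathway (28% of clearance) rises to 2× activity: 0.28 × 2 = 0.56.
The CYP2B6 pathway (15% of clearance) increases to 2.4× activity: 0.15 × 2.4 = 0.36.
The remaining 33% of clearance is unaffected.
Relative clearance = 0.0144 + 0.56 + 0.36 + 0.33 = 1.2644.
Because AUC varies inversely with clearance, the combined effect is 1 / 1.2644 = 0.79.

0.79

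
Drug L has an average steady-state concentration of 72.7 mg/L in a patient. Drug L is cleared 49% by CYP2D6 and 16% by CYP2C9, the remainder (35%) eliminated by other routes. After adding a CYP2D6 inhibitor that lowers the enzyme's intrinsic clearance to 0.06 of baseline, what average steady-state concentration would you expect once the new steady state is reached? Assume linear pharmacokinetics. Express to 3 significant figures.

The CYP2D6 pathway (49% of clearance) is reduced to 0.06× activity: 0.49 × 0.06 = 0.0294.
CYP2C9 (16%) and the residual 35% are unaffected.
Relative clearance = 0.0294 + 0.16 + 0.35 = 0.5394.
Average steady-state concentration ∝ 1/CL, so new value = 72.7 / 0.5394 = 135 mg/L.

135 mg/L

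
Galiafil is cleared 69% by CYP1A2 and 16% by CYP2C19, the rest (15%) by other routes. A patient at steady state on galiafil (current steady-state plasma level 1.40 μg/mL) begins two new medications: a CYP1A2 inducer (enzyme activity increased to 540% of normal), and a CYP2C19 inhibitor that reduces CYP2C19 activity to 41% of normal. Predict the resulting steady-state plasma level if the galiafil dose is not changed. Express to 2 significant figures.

0.36 μg/mL

The CYP1A2 pathway (69% of clearance) is boosted to 5.4× activity: 0.69 × 5.4 = 3.726.
The CYP2C19 pathway (16% of clearance) is reduced to 0.41× activity: 0.16 × 0.41 = 0.0656.
Non-CYP routes (15%) are unchanged.
New clearance relative to baseline: 3.726 + 0.0656 + 0.15 = 3.9416.
Dividing the baseline by the relative clearance: 1.40 / 3.9416 = 0.36 μg/mL.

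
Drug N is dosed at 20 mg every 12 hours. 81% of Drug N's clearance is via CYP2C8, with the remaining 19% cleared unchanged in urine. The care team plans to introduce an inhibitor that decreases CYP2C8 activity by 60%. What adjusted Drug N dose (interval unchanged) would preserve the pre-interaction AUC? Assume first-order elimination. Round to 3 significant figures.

The CYP2C8 pathway (81% of clearance) falls to 0.4× activity: 0.81 × 0.4 = 0.324.
Non-CYP routes (19%) are unchanged.
CL_new/CL_old = 0.324 + 0.19 = 0.514.
Css,avg = (dose rate)/CL, so holding Css fixed requires dose ∝ CL: 20 × 0.514 = 10.3 mg.

10.3 mg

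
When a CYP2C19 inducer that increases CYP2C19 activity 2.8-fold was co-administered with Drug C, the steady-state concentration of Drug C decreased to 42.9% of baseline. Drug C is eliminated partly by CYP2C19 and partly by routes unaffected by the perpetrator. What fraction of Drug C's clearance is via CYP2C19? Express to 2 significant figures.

0.74

Call the CYP2C19 fraction fm. After the interaction, CL_new/CL_old = fm × 2.8 + (1 − fm).
Steady-state concentration ratio = 1 / (new CL fraction), so new CL fraction = 1 / 0.429 = 2.331.
fm × 2.8 + 1 − fm = 2.331  ⇒  fm × (2.8 − 1) = 1.331  ⇒  fm = 0.74.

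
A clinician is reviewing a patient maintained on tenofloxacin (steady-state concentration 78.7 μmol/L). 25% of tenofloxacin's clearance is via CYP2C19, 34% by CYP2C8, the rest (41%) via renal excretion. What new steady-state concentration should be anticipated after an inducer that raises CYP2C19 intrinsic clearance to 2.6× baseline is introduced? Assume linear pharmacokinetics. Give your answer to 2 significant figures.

56 μmol/L

The CYP2C19 pathway (25% of clearance) rises to 2.6× activity: 0.25 × 2.6 = 0.65.
CYP2C8 (34%) and the residual 41% are unaffected.
Relative clearance = 0.65 + 0.34 + 0.41 = 1.4.
With dosing unchanged, steady-state concentration scales as 1/CL: 78.7 / 1.4 = 56 μmol/L.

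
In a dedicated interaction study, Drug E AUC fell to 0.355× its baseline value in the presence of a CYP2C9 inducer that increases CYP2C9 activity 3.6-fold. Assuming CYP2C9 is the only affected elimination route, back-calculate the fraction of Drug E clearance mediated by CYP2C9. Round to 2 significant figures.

CL'/CL = 1 / 0.355 = 2.817
3.6·fm + (1 − fm) = 2.817
fm = (2.817 − 1) / (3.6 − 1) = 0.70

0.70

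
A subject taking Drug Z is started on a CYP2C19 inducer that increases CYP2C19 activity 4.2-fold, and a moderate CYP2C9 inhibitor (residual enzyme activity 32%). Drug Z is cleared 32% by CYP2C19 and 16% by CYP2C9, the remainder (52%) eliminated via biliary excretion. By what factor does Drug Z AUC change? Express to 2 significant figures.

The CYP2C19 pathway (32% of clearance) rises to 4.2× activity: 0.32 × 4.2 = 1.344.
The CYP2C9 pathway (16% of clearance) is reduced to 0.32× activity: 0.16 × 0.32 = 0.0512.
The remaining 52% of clearance is unaffected.
New clearance relative to baseline: 1.344 + 0.0512 + 0.52 = 1.9152.
Because AUC varies inversely with clearance, the combined effect is 1 / 1.9152 = 0.52.

0.52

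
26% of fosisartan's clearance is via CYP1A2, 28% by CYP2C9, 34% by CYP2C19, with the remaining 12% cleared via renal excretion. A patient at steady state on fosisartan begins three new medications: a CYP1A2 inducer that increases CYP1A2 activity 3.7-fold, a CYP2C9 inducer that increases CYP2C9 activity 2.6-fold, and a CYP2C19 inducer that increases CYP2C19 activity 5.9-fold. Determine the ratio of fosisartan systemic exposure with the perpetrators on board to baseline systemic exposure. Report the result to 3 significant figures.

CYP1A2: 0.26 × 3.7 = 0.962
CYP2C9: 0.28 × 2.6 = 0.728
CYP2C19: 0.34 × 5.9 = 2.006
Other: 0.12 (unchanged)
New clearance relative to baseline: 0.962 + 0.728 + 2.006 + 0.12 = 3.816.
Systemic exposure ∝ 1/CL: fold-change = 1 / 3.816 = 0.262.

0.262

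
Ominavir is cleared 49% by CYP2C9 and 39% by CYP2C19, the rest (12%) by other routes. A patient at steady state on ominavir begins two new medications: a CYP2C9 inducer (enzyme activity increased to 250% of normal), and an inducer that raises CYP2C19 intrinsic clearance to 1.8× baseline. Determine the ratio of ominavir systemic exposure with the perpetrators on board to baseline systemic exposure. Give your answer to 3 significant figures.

CYP2C9: 0.49 × 2.5 = 1.225
CYP2C19: 0.39 × 1.8 = 0.702
Other: 0.12 (unchanged)
Relative clearance = 1.225 + 0.702 + 0.12 = 2.047.
Systemic exposure ∝ 1/CL: fold-change = 1 / 2.047 = 0.489.

0.489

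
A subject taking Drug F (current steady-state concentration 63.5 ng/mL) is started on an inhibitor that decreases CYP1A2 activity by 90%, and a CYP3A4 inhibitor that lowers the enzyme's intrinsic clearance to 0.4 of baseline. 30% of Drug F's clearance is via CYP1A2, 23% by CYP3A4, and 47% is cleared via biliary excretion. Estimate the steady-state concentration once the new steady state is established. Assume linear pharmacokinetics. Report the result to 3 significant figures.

107 ng/mL

The CYP1A2 pathway (30% of clearance) falls to 0.1× activity: 0.3 × 0.1 = 0.03.
The CYP3A4 pathway (23% of clearance) falls to 0.4× activity: 0.23 × 0.4 = 0.092.
Non-CYP routes (47%) are unchanged.
CL_new/CL_old = 0.03 + 0.092 + 0.47 = 0.592.
Dividing the baseline by the relative clearance: 63.5 / 0.592 = 107 ng/mL.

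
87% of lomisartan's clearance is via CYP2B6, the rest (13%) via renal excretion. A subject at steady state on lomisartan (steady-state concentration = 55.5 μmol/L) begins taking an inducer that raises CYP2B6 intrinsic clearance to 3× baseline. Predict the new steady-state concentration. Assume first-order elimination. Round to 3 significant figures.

20.3 μmol/L

The CYP2B6 pathway (87% of clearance) rises to 3× activity: 0.87 × 3 = 2.61.
Non-CYP routes (13%) are unchanged.
Relative clearance = 2.61 + 0.13 = 2.74.
New steady-state concentration = baseline ÷ relative clearance = 55.5 / 2.74 = 20.3 μmol/L.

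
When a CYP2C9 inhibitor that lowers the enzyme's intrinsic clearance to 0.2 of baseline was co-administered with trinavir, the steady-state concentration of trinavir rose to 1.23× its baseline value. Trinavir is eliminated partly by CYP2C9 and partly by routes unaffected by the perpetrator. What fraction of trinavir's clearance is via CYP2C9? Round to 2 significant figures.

0.23

Call the CYP2C9 fraction fm. After the interaction, CL_new/CL_old = fm × 0.2 + (1 − fm).
Steady-state concentration ratio = 1 / (new CL fraction), so new CL fraction = 1 / 1.23 = 0.813.
fm × 0.2 + 1 − fm = 0.813  ⇒  fm × (0.2 − 1) = −0.187  ⇒  fm = 0.23.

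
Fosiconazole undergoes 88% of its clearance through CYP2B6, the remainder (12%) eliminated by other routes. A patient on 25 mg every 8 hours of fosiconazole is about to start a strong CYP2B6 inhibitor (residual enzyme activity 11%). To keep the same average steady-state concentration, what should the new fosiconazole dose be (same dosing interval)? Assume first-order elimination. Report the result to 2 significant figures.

5.4 mg

The CYP2B6 pathway (88% of clearance) drops to 0.11× activity: 0.88 × 0.11 = 0.0968.
The remaining 12% of clearance is unaffected.
New clearance relative to baseline: 0.0968 + 0.12 = 0.2168.
Css,avg = (dose rate)/CL, so holding Css fixed requires dose ∝ CL: 25 × 0.2168 = 5.4 mg.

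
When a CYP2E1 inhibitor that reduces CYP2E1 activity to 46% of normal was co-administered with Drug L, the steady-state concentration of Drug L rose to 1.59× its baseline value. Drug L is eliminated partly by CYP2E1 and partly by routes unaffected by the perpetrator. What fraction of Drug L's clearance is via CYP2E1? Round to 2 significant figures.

Let fm be the CYP2E1 fraction. New clearance relative to baseline = fm × 0.46 + (1 − fm).
Steady-state concentration ratio = 1 / (new CL fraction), so new CL fraction = 1 / 1.59 = 0.6289.
fm × 0.46 + 1 − fm = 0.6289  ⇒  fm × (0.46 − 1) = −0.3711  ⇒  fm = 0.69.

0.69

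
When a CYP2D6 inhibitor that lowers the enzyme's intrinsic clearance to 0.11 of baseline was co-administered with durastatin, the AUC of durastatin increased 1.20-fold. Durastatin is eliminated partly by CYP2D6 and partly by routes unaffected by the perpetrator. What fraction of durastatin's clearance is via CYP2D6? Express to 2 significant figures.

Write x for the fraction cleared via CYP2D6. The observed AUC change means clearance fell to 1/1.20 = 0.8333 of baseline.
Setting x·0.11 + (1 − x) = 0.8333 and solving: x = (0.8333 − 1)/(0.11 − 1) = 0.19.

0.19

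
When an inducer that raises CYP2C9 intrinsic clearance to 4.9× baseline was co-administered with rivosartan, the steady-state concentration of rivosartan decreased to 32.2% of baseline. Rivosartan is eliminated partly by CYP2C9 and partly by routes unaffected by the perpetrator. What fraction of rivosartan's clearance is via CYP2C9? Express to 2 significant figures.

0.54

Write x for the fraction cleared via CYP2C9. The observed steady-state concentration change means clearance rose to 1/0.322 = 3.106 of baseline.
Only the CYP2C9 route changed, so 3.106 = x·4.9 + (1 − x), giving x = 0.54.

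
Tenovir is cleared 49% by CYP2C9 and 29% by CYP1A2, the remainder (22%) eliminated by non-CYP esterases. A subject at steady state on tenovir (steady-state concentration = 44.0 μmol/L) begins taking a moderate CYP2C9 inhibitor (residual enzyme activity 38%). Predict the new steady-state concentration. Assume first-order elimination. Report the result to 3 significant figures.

CYP2C9: 0.49 × 0.38 = 0.1862
CYP1A2: 0.29 (unchanged)
Other: 0.22 (unchanged)
New clearance relative to baseline: 0.1862 + 0.29 + 0.22 = 0.6962.
Steady-state concentration ∝ 1/CL, so new value = 44.0 / 0.6962 = 63.2 μmol/L.

63.2 μmol/L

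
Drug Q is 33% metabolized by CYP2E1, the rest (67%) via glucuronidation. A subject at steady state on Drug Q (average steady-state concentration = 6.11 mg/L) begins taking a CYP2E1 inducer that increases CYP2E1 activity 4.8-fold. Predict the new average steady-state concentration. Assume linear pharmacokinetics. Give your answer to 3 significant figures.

CYP2E1: 0.33 × 4.8 = 1.584
Other: 0.67 (unchanged)
Relative clearance = 1.584 + 0.67 = 2.254.
Average steady-state concentration ∝ 1/CL, so new value = 6.11 / 2.254 = 2.71 mg/L.

2.71 mg/L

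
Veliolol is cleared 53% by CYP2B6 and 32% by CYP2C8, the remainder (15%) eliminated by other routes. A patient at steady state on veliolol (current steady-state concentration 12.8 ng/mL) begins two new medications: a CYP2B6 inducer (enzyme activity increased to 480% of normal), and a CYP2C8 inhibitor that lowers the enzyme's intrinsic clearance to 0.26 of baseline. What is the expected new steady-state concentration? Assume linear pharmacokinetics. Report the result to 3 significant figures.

4.61 ng/mL

The CYP2B6 pathway (53% of clearance) increases to 4.8× activity: 0.53 × 4.8 = 2.544.
The CYP2C8 pathway (32% of clearance) is reduced to 0.26× activity: 0.32 × 0.26 = 0.0832.
The remaining 15% of clearance is unaffected.
CL_new/CL_old = 2.544 + 0.0832 + 0.15 = 2.7772.
New steady-state concentration = 12.8 / 2.7772 = 4.61 ng/mL (concentration scales inversely with clearance).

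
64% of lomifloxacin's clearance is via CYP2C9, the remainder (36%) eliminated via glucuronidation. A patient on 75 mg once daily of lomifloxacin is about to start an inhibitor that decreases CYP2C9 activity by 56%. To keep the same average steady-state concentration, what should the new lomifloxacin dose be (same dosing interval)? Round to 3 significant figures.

The CYP2C9 pathway (64% of clearance) is reduced to 0.44× activity: 0.64 × 0.44 = 0.2816.
Non-CYP routes (36%) are unchanged.
New clearance relative to baseline: 0.2816 + 0.36 = 0.6416.
To maintain the same steady-state level, dose must scale with clearance: new dose = 75 × 0.6416 = 48.1 mg.

48.1 mg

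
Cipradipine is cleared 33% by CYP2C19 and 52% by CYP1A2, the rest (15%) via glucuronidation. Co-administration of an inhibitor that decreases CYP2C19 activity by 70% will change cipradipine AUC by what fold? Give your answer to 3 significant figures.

CYP2C19: 0.33 × 0.3 = 0.099
CYP1A2: 0.52 (unchanged)
Other: 0.15 (unchanged)
Relative clearance = 0.099 + 0.52 + 0.15 = 0.769.
AUC is inversely proportional to clearance, so the fold-change is 1 / 0.769 = 1.30.

1.30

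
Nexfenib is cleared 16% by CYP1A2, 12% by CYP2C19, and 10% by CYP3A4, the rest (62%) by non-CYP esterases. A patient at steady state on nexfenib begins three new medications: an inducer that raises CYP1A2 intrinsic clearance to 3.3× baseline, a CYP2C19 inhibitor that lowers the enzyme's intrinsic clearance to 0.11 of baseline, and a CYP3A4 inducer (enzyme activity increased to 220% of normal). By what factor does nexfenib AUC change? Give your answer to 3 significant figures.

The CYP1A2 pathway (16% of clearance) is boosted to 3.3× activity: 0.16 × 3.3 = 0.528.
The CYP2C19 pathway (12% of clearance) falls to 0.11× activity: 0.12 × 0.11 = 0.0132.
The CYP3A4 pathway (10% of clearance) rises to 2.2× activity: 0.1 × 2.2 = 0.22.
Non-CYP routes (62%) are unchanged.
New clearance relative to baseline: 0.528 + 0.0132 + 0.22 + 0.62 = 1.3812.
Because AUC varies inversely with clearance, the combined effect is 1 / 1.3812 = 0.724.

0.724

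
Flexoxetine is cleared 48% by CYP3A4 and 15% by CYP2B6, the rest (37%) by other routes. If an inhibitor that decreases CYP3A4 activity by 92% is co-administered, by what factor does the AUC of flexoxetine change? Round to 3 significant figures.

The CYP3A4 pathway (48% of clearance) is reduced to 0.08× activity: 0.48 × 0.08 = 0.0384.
CYP2B6 (15%) and the residual 37% are unaffected.
CL_new/CL_old = 0.0384 + 0.15 + 0.37 = 0.5584.
AUC is inversely proportional to clearance, so the fold-change is 1 / 0.5584 = 1.79.

1.79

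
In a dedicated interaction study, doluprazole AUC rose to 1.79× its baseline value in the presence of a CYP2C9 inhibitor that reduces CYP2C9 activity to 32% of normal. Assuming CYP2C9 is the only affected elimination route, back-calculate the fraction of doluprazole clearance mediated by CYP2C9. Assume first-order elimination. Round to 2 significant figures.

0.65

Let fm be the CYP2C9 fraction. New clearance relative to baseline = fm × 0.32 + (1 − fm).
AUC ratio = 1 / (new CL fraction), so new CL fraction = 1 / 1.79 = 0.5587.
fm × 0.32 + 1 − fm = 0.5587  ⇒  fm × (0.32 − 1) = −0.4413  ⇒  fm = 0.65.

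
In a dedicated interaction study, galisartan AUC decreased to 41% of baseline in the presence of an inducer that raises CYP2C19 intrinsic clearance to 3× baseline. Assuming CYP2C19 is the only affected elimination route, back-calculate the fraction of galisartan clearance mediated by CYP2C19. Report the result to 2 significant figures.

CL'/CL = 1 / 0.410 = 2.439
3·fm + (1 − fm) = 2.439
fm = (2.439 − 1) / (3 − 1) = 0.72

0.72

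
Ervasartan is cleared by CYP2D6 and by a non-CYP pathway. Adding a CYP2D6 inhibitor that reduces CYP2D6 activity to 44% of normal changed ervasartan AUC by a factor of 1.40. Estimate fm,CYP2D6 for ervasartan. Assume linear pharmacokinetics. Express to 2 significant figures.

Call the CYP2D6 fraction fm. After the interaction, CL_new/CL_old = fm × 0.44 + (1 − fm).
AUC ratio = 1 / (new CL fraction), so new CL fraction = 1 / 1.40 = 0.7143.
fm × 0.44 + 1 − fm = 0.7143  ⇒  fm × (0.44 − 1) = −0.2857  ⇒  fm = 0.51.

0.51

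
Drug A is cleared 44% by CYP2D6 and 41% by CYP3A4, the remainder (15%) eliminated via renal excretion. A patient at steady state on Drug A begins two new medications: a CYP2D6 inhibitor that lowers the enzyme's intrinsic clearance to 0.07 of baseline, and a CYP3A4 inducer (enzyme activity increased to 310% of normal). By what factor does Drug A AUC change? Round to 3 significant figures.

The CYP2D6 pathway (44% of clearance) falls to 0.07× activity: 0.44 × 0.07 = 0.0308.
The CYP3A4 pathway (41% of clearance) is boosted to 3.1× activity: 0.41 × 3.1 = 1.271.
The remaining 15% of clearance is unaffected.
Relative clearance = 0.0308 + 1.271 + 0.15 = 1.4518.
Net AUC ratio = 1 / 1.4518 = 0.689.

0.689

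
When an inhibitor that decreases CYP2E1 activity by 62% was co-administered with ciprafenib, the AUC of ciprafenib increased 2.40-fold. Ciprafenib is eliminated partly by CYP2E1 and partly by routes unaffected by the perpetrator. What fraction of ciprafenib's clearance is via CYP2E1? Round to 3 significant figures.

Let fm be the CYP2E1 fraction. New clearance relative to baseline = fm × 0.38 + (1 − fm).
AUC ratio = 1 / (new CL fraction), so new CL fraction = 1 / 2.40 = 0.4167.
fm × 0.38 + 1 − fm = 0.4167  ⇒  fm × (0.38 − 1) = −0.5833  ⇒  fm = 0.941.

0.941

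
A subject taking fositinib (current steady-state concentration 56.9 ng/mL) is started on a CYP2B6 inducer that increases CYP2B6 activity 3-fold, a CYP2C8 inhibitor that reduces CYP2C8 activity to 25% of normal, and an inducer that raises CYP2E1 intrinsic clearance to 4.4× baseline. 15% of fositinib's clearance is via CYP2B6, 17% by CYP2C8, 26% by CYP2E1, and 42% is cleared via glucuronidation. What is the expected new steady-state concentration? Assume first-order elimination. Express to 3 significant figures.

The CYP2B6 pathway (15% of clearance) is boosted to 3× activity: 0.15 × 3 = 0.45.
The CYP2C8 pathway (17% of clearance) drops to 0.25× activity: 0.17 × 0.25 = 0.0425.
The CYP2E1 pathway (26% of clearance) rises to 4.4× activity: 0.26 × 4.4 = 1.144.
The remaining 42% of clearance is unaffected.
CL_new/CL_old = 0.45 + 0.0425 + 1.144 + 0.42 = 2.0565.
New steady-state concentration = 56.9 / 2.0565 = 27.7 ng/mL (concentration scales inversely with clearance).

27.7 ng/mL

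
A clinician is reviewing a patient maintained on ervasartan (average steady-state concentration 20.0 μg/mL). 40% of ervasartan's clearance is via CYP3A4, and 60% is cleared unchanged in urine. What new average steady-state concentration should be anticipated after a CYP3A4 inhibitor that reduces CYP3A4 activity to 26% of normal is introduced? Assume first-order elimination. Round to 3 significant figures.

28.4 μg/mL

CYP3A4: 0.4 × 0.26 = 0.104
Other: 0.6 (unchanged)
CL_new/CL_old = 0.104 + 0.6 = 0.704.
With dosing unchanged, average steady-state concentration scales as 1/CL: 20.0 / 0.704 = 28.4 μg/mL.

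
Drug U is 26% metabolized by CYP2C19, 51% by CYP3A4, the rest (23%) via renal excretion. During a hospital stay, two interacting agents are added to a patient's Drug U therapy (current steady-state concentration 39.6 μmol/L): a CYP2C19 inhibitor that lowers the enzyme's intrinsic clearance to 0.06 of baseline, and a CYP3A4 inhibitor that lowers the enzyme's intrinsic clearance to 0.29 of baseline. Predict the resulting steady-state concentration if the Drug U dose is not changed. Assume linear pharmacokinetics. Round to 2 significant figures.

1.0 × 10² μmol/L

CYP2C19: 0.26 × 0.06 = 0.0156
CYP3A4: 0.51 × 0.29 = 0.1479
Other: 0.23 (unchanged)
CL_new/CL_old = 0.0156 + 0.1479 + 0.23 = 0.3935.
Steady-state concentration ∝ 1/CL: new value = 39.6 / 0.3935 = 1.0 × 10² μmol/L.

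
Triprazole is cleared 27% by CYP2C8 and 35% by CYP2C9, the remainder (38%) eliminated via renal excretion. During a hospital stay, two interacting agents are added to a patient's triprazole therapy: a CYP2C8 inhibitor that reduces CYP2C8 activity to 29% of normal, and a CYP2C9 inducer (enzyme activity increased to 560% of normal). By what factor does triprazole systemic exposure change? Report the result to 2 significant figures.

CYP2C8: 0.27 × 0.29 = 0.0783
CYP2C9: 0.35 × 5.6 = 1.96
Other: 0.38 (unchanged)
Relative clearance = 0.0783 + 1.96 + 0.38 = 2.4183.
Because systemic exposure varies inversely with clearance, the combined effect is 1 / 2.4183 = 0.41.

0.41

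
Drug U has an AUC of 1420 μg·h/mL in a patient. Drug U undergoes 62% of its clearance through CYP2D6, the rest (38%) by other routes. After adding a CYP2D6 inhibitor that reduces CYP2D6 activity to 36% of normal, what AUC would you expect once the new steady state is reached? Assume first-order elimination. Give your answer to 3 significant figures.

2.35 × 10³ μg·h/mL

CYP2D6: 0.62 × 0.36 = 0.2232
Other: 0.38 (unchanged)
Relative clearance = 0.2232 + 0.38 = 0.6032.
With dosing unchanged, AUC scales as 1/CL: 1420 / 0.6032 = 2.35 × 10³ μg·h/mL.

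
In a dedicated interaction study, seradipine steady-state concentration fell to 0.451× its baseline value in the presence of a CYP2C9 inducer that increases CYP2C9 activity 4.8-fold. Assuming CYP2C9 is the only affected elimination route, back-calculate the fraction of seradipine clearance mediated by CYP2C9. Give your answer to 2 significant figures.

0.32

CL'/CL = 1 / 0.451 = 2.217
4.8·fm + (1 − fm) = 2.217
fm = (2.217 − 1) / (4.8 − 1) = 0.32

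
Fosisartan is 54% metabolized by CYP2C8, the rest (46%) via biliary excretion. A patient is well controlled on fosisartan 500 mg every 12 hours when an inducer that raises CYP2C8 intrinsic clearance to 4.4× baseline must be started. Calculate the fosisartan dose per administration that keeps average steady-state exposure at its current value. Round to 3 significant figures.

1.42 × 10³ mg

The CYP2C8 pathway (54% of clearance) rises to 4.4× activity: 0.54 × 4.4 = 2.376.
The remaining 46% of clearance is unaffected.
CL_new/CL_old = 2.376 + 0.46 = 2.836.
Css,avg = (dose rate)/CL, so holding Css fixed requires dose ∝ CL: 500 × 2.836 = 1.42 × 10³ mg.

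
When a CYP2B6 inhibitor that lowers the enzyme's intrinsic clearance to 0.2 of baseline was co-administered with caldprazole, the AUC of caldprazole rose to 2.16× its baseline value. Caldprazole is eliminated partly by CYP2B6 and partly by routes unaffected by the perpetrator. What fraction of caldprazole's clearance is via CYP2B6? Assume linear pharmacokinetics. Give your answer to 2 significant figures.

0.67

Call the CYP2B6 fraction fm. After the interaction, CL_new/CL_old = fm × 0.2 + (1 − fm).
AUC ratio = 1 / (new CL fraction), so new CL fraction = 1 / 2.16 = 0.463.
fm × 0.2 + 1 − fm = 0.463  ⇒  fm × (0.2 − 1) = −0.537  ⇒  fm = 0.67.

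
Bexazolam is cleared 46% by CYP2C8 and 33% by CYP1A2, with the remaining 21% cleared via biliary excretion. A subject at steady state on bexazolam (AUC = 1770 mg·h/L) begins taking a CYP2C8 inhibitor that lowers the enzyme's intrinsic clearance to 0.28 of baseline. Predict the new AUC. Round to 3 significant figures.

2.65 × 10³ mg·h/L

CYP2C8: 0.46 × 0.28 = 0.1288
CYP1A2: 0.33 (unchanged)
Other: 0.21 (unchanged)
Relative clearance = 0.1288 + 0.33 + 0.21 = 0.6688.
With dosing unchanged, AUC scales as 1/CL: 1770 / 0.6688 = 2.65 × 10³ mg·h/L.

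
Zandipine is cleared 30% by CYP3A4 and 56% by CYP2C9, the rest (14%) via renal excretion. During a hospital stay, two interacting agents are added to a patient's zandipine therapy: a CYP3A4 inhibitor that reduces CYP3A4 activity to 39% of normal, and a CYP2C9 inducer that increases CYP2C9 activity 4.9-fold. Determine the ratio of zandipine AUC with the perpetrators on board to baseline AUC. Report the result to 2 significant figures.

The CYP3A4 pathway (30% of clearance) is reduced to 0.39× activity: 0.3 × 0.39 = 0.117.
The CYP2C9 pathway (56% of clearance) rises to 4.9× activity: 0.56 × 4.9 = 2.744.
Non-CYP routes (14%) are unchanged.
CL_new/CL_old = 0.117 + 2.744 + 0.14 = 3.001.
AUC ∝ 1/CL: fold-change = 1 / 3.001 = 0.33.

0.33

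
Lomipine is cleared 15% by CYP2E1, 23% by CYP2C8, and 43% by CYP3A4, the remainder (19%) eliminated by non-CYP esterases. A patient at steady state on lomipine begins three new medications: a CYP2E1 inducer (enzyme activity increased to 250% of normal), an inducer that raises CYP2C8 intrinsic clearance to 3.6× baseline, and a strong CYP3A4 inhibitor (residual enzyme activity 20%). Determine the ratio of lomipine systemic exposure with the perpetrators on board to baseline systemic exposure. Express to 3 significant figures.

The CYP2E1 pathway (15% of clearance) increases to 2.5× activity: 0.15 × 2.5 = 0.375.
The CYP2C8 pathway (23% of clearance) increases to 3.6× activity: 0.23 × 3.6 = 0.828.
The CYP3A4 pathway (43% of clearance) is reduced to 0.2× activity: 0.43 × 0.2 = 0.086.
Non-CYP routes (19%) are unchanged.
New clearance relative to baseline: 0.375 + 0.828 + 0.086 + 0.19 = 1.479.
Net systemic exposure ratio = 1 / 1.479 = 0.676.

0.676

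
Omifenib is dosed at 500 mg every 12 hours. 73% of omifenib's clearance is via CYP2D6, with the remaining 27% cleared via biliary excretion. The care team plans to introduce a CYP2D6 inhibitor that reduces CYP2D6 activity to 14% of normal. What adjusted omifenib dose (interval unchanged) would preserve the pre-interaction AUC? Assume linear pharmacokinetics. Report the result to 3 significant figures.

The CYP2D6 pathway (73% of clearance) drops to 0.14× activity: 0.73 × 0.14 = 0.1022.
The remaining 27% of clearance is unaffected.
Relative clearance = 0.1022 + 0.27 = 0.3722.
To maintain the same steady-state level, dose must scale with clearance: new dose = 500 × 0.3722 = 186 mg.

186 mg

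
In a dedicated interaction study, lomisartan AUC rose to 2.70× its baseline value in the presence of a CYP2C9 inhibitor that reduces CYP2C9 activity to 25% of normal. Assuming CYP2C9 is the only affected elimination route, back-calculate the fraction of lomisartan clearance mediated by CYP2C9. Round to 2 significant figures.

0.84

CL'/CL = 1 / 2.70 = 0.3704
0.25·fm + (1 − fm) = 0.3704
fm = (0.3704 − 1) / (0.25 − 1) = 0.84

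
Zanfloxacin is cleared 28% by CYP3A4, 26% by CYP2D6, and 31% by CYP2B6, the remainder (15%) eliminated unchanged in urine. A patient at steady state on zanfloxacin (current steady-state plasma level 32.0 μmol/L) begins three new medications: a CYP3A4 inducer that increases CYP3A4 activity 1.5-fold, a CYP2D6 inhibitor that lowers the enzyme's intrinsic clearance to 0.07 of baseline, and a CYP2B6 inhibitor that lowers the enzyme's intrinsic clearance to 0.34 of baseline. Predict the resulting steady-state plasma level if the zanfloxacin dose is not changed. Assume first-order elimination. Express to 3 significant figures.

46.1 μmol/L

The CYP3A4 pathway (28% of clearance) increases to 1.5× activity: 0.28 × 1.5 = 0.42.
The CYP2D6 pathway (26% of clearance) is reduced to 0.07× activity: 0.26 × 0.07 = 0.0182.
The CYP2B6 pathway (31% of clearance) is reduced to 0.34× activity: 0.31 × 0.34 = 0.1054.
The remaining 15% of clearance is unaffected.
Relative clearance = 0.42 + 0.0182 + 0.1054 + 0.15 = 0.6936.
New steady-state plasma level = 32.0 / 0.6936 = 46.1 μmol/L (concentration scales inversely with clearance).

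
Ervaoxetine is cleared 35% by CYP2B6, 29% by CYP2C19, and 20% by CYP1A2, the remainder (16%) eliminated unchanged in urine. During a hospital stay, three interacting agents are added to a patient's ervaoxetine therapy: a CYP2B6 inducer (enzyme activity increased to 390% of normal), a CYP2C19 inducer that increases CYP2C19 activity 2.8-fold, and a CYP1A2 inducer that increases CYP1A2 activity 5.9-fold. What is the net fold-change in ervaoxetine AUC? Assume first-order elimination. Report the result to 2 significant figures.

0.28

The CYP2B6 pathway (35% of clearance) rises to 3.9× activity: 0.35 × 3.9 = 1.365.
The CYP2C19 pathway (29% of clearance) increases to 2.8× activity: 0.29 × 2.8 = 0.812.
The CYP1A2 pathway (20% of clearance) increases to 5.9× activity: 0.2 × 5.9 = 1.18.
Non-CYP routes (16%) are unchanged.
CL_new/CL_old = 1.365 + 0.812 + 1.18 + 0.16 = 3.517.
Because AUC varies inversely with clearance, the combined effect is 1 / 3.517 = 0.28.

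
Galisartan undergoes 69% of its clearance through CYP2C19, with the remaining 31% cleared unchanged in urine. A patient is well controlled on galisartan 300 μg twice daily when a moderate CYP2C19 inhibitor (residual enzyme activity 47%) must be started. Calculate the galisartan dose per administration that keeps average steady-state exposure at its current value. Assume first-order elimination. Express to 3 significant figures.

190 μg

The CYP2C19 pathway (69% of clearance) drops to 0.47× activity: 0.69 × 0.47 = 0.3243.
The remaining 31% of clearance is unaffected.
CL_new/CL_old = 0.3243 + 0.31 = 0.6343.
Css,avg = (dose rate)/CL, so holding Css fixed requires dose ∝ CL: 300 × 0.6343 = 190 μg.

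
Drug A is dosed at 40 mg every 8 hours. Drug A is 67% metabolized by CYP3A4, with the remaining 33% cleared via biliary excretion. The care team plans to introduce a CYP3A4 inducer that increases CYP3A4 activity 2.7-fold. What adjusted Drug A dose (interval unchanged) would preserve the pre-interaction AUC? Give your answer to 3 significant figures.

85.6 mg

CYP3A4: 0.67 × 2.7 = 1.809
Other: 0.33 (unchanged)
Relative clearance = 1.809 + 0.33 = 2.139.
To maintain the same steady-state level, dose must scale with clearance: new dose = 40 × 2.139 = 85.6 mg.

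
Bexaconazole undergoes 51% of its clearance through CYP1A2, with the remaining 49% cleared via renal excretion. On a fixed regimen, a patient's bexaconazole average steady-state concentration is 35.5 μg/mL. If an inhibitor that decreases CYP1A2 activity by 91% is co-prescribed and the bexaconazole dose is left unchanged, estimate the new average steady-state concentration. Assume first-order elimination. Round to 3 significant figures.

The CYP1A2 pathway (51% of clearance) is reduced to 0.09× activity: 0.51 × 0.09 = 0.0459.
Non-CYP routes (49%) are unchanged.
Relative clearance = 0.0459 + 0.49 = 0.5359.
New average steady-state concentration = baseline ÷ relative clearance = 35.5 / 0.5359 = 66.2 μg/mL.

66.2 μg/mL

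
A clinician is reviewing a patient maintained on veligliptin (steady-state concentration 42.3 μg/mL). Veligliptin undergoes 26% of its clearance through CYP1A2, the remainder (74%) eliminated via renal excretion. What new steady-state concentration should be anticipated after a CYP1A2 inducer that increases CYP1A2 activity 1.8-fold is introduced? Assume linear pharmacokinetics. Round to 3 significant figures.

The CYP1A2 pathway (26% of clearance) increases to 1.8× activity: 0.26 × 1.8 = 0.468.
Non-CYP routes (74%) are unchanged.
New clearance relative to baseline: 0.468 + 0.74 = 1.208.
New steady-state concentration = baseline ÷ relative clearance = 42.3 / 1.208 = 35.0 μg/mL.

35.0 μg/mL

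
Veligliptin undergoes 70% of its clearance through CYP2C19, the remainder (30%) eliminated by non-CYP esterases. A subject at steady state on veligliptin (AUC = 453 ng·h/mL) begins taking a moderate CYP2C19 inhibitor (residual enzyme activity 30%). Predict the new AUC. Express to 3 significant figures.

888 ng·h/mL

CYP2C19: 0.7 × 0.3 = 0.21
Other: 0.3 (unchanged)
Relative clearance = 0.21 + 0.3 = 0.51.
AUC ∝ 1/CL, so new value = 453 / 0.51 = 888 ng·h/mL.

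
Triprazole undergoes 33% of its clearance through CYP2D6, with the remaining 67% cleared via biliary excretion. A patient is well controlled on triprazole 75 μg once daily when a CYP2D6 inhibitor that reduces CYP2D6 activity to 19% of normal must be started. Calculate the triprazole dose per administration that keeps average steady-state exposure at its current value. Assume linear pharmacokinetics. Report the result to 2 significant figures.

55 μg

The CYP2D6 pathway (33% of clearance) is reduced to 0.19× activity: 0.33 × 0.19 = 0.0627.
Non-CYP routes (67%) are unchanged.
Relative clearance = 0.0627 + 0.67 = 0.7327.
To maintain the same steady-state level, dose must scale with clearance: new dose = 75 × 0.7327 = 55 μg.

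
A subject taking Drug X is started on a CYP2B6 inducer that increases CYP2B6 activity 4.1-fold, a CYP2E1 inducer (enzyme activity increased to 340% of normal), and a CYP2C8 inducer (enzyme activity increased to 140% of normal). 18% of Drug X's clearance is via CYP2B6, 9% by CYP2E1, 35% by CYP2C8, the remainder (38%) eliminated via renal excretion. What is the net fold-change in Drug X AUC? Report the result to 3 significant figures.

0.522

The CYP2B6 pathway (18% of clearance) increases to 4.1× activity: 0.18 × 4.1 = 0.738.
The CYP2E1 pathway (9% of clearance) rises to 3.4× activity: 0.09 × 3.4 = 0.306.
The CYP2C8 pathway (35% of clearance) rises to 1.4× activity: 0.35 × 1.4 = 0.49.
The remaining 38% of clearance is unaffected.
CL_new/CL_old = 0.738 + 0.306 + 0.49 + 0.38 = 1.914.
Net AUC ratio = 1 / 1.914 = 0.522.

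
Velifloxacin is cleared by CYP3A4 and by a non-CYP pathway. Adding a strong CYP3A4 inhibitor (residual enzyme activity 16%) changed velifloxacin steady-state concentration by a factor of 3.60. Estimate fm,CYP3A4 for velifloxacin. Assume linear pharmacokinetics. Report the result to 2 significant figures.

CL'/CL = 1 / 3.60 = 0.2778
0.16·fm + (1 − fm) = 0.2778
fm = (0.2778 − 1) / (0.16 − 1) = 0.86

0.86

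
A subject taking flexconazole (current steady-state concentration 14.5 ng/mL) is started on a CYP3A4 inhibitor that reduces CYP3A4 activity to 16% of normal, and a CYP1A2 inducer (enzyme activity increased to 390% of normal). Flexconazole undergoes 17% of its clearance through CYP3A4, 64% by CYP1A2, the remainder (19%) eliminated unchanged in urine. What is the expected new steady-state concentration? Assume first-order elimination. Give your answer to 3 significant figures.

5.34 ng/mL

CYP3A4: 0.17 × 0.16 = 0.0272
CYP1A2: 0.64 × 3.9 = 2.496
Other: 0.19 (unchanged)
CL_new/CL_old = 0.0272 + 2.496 + 0.19 = 2.7132.
Steady-state concentration ∝ 1/CL: new value = 14.5 / 2.7132 = 5.34 ng/mL.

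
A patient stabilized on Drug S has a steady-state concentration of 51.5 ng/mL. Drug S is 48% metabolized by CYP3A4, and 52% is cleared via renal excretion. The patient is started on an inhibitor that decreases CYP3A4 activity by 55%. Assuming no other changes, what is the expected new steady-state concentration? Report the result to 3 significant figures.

The CYP3A4 pathway (48% of clearance) is reduced to 0.45× activity: 0.48 × 0.45 = 0.216.
The remaining 52% of clearance is unaffected.
New clearance relative to baseline: 0.216 + 0.52 = 0.736.
New steady-state concentration = baseline ÷ relative clearance = 51.5 / 0.736 = 70.0 ng/mL.

70.0 ng/mL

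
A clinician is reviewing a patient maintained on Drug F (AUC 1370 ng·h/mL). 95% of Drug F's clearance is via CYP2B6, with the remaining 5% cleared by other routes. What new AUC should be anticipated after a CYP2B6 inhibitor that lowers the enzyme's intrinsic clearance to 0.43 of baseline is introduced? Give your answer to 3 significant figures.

The CYP2B6 pathway (95% of clearance) falls to 0.43× activity: 0.95 × 0.43 = 0.4085.
Non-CYP routes (5%) are unchanged.
Relative clearance = 0.4085 + 0.05 = 0.4585.
With dosing unchanged, AUC scales as 1/CL: 1370 / 0.4585 = 2.99 × 10³ ng·h/mL.

2.99 × 10³ ng·h/mL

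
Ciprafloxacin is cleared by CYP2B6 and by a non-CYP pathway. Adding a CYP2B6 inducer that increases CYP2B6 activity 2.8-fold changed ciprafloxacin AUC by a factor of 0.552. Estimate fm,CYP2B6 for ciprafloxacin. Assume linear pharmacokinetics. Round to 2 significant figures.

0.45

CL'/CL = 1 / 0.552 = 1.812
2.8·fm + (1 − fm) = 1.812
fm = (1.812 − 1) / (2.8 − 1) = 0.45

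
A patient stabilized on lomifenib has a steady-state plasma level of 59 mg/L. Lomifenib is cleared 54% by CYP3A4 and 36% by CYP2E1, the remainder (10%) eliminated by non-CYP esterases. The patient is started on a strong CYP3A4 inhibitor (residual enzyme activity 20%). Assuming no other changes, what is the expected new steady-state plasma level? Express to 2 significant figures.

1.0 × 10² mg/L

CYP3A4: 0.54 × 0.2 = 0.108
CYP2E1: 0.36 (unchanged)
Other: 0.1 (unchanged)
CL_new/CL_old = 0.108 + 0.36 + 0.1 = 0.568.
Steady-state plasma level ∝ 1/CL, so new value = 59 / 0.568 = 1.0 × 10² mg/L.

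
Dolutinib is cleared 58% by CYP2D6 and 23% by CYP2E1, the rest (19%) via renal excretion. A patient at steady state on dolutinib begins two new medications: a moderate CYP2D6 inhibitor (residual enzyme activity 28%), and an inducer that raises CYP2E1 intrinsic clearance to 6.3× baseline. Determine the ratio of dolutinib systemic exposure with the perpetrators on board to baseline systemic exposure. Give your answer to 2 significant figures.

CYP2D6: 0.58 × 0.28 = 0.1624
CYP2E1: 0.23 × 6.3 = 1.449
Other: 0.19 (unchanged)
New clearance relative to baseline: 0.1624 + 1.449 + 0.19 = 1.8014.
Net systemic exposure ratio = 1 / 1.8014 = 0.56.

0.56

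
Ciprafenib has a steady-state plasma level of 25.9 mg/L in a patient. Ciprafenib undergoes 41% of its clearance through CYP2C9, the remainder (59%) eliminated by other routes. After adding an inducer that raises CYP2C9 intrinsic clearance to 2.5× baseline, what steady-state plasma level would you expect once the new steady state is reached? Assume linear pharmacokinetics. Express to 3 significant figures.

CYP2C9: 0.41 × 2.5 = 1.025
Other: 0.59 (unchanged)
CL_new/CL_old = 1.025 + 0.59 = 1.615.
Steady-state plasma level ∝ 1/CL, so new value = 25.9 / 1.615 = 16.0 mg/L.

16.0 mg/L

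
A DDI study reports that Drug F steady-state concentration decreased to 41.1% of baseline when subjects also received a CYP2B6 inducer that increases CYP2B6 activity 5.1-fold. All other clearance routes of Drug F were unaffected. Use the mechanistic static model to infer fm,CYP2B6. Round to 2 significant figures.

0.35

CL'/CL = 1 / 0.411 = 2.433
5.1·fm + (1 − fm) = 2.433
fm = (2.433 − 1) / (5.1 − 1) = 0.35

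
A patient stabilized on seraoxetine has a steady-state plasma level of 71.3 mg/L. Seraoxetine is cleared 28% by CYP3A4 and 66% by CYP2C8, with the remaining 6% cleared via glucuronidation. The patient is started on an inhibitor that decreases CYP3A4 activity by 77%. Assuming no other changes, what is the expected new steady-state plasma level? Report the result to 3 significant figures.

90.9 mg/L

CYP3A4: 0.28 × 0.23 = 0.0644
CYP2C8: 0.66 (unchanged)
Other: 0.06 (unchanged)
CL_new/CL_old = 0.0644 + 0.66 + 0.06 = 0.7844.
New steady-state plasma level = baseline ÷ relative clearance = 71.3 / 0.7844 = 90.9 mg/L.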